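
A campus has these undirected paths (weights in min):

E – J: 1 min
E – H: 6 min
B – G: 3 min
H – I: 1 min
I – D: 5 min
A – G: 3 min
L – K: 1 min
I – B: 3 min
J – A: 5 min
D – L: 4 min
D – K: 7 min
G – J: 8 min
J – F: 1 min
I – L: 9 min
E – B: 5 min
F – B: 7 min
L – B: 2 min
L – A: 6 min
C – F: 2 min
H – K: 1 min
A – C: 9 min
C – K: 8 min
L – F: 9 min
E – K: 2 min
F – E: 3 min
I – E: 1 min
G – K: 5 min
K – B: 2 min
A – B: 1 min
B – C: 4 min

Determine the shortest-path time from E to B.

4 min

Running Dijkstra from E:
E: 0
I: 1  (via E)
J: 1  (via E)
F: 2  (via J)
H: 2  (via I)
K: 2  (via E)
L: 3  (via K)
B: 4  (via I)
Shortest route: E–I–B = 4 min.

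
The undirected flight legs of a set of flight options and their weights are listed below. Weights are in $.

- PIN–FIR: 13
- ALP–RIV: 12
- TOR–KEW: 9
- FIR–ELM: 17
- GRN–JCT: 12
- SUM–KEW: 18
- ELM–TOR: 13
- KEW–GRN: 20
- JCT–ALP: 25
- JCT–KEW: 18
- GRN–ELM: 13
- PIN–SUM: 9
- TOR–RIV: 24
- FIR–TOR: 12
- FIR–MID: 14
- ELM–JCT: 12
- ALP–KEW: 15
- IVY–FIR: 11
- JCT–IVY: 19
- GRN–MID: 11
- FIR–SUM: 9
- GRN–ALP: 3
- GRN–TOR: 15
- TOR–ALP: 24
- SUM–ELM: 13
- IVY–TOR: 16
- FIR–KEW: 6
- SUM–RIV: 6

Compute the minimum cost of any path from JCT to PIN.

Enumerating some paths:
JCT - GRN - ALP - RIV - SUM - PIN: 12+3+12+6+9 = 42
JCT - ELM - SUM - PIN: 12+13+9 = 34
JCT - KEW - FIR - PIN: 18+6+13 = 37
Cheapest is JCT - ELM - SUM - PIN at $34.

$34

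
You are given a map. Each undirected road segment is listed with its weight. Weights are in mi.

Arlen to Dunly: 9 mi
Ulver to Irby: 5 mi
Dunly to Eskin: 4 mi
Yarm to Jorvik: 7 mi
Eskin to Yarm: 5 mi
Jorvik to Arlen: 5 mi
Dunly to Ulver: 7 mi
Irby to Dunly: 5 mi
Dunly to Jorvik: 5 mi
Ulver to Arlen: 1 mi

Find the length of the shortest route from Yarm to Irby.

14 mi

Running Dijkstra from Yarm:
Yarm: 0
Eskin: 5  (via Yarm)
Jorvik: 7  (via Yarm)
Dunly: 9  (via Eskin)
Arlen: 12  (via Jorvik)
Ulver: 13  (via Arlen)
Irby: 14  (via Dunly)
Shortest route: Yarm–Eskin–Dunly–Irby = 14 mi.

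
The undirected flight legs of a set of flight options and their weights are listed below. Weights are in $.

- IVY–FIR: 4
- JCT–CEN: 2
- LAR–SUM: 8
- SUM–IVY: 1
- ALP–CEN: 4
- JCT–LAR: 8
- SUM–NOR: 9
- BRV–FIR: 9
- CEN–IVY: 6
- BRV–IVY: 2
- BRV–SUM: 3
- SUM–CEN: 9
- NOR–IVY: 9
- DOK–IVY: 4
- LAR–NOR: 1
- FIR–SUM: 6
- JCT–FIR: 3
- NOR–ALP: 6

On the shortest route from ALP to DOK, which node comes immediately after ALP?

Compare a few routes:
ALP → CEN → IVY → DOK: 4+6+4 = 14
ALP → CEN → JCT → FIR → IVY → DOK: 4+2+3+4+4 = 17
The minimum is $14 via ALP → CEN → IVY → DOK.
So from ALP the first move is to CEN.

CEN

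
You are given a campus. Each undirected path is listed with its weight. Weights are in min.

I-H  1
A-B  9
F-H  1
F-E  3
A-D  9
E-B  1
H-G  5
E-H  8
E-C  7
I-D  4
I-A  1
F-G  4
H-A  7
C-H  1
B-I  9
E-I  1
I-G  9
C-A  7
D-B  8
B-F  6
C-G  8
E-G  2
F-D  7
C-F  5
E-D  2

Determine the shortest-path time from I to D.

Shortest distances from I:
I: 0
A: 1  (via I)
E: 1  (via I)
H: 1  (via I)
B: 2  (via E)
C: 2  (via H)
F: 2  (via H)
D: 3  (via E)
Shortest route: I → E → D = 3 min.

3 min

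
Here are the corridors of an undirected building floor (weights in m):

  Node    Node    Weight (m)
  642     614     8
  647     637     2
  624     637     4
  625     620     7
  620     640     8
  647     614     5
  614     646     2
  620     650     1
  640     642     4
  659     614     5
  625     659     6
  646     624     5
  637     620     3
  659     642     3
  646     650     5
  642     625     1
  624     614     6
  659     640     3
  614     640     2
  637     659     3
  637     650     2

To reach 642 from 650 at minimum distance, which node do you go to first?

637

Candidate routes:
650 - 620 - 625 - 642: 1+7+1 = 9
650 - 637 - 659 - 642: 2+3+3 = 8
650 - 620 - 637 - 659 - 642: 1+3+3+3 = 10
650 - 637 - 659 - 640 - 642: 2+3+3+4 = 12
Cheapest is 650 - 637 - 659 - 642 at 8 m.
So from 650 the first move is to 637.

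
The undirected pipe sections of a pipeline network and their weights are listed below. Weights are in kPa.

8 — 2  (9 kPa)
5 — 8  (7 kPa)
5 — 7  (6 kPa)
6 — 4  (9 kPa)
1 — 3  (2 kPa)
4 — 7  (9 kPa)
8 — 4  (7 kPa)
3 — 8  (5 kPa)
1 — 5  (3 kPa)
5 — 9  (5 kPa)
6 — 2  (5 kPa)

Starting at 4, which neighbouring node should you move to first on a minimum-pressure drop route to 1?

Enumerating some paths:
4 - 8 - 3 - 1: 7+5+2 = 14
4 - 7 - 5 - 1: 9+6+3 = 18
4 - 8 - 5 - 1: 7+7+3 = 17
The minimum is 14 kPa via 4 - 8 - 3 - 1.
So from 4 the first move is to 8.

8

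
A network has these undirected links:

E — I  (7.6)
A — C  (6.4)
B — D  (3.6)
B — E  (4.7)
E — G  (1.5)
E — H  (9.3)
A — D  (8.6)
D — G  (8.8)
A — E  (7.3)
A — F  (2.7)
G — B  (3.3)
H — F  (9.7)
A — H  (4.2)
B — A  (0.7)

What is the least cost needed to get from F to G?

Candidate routes:
F → A → E → G: 2.7+7.3+1.5 = 11.5
F → A → B → G: 2.7+0.7+3.3 = 6.7
F → A → B → E → G: 2.7+0.7+4.7+1.5 = 9.6
F → A → B → D → G: 2.7+0.7+3.6+8.8 = 15.8
Cheapest is F → A → B → G at 6.7.

6.7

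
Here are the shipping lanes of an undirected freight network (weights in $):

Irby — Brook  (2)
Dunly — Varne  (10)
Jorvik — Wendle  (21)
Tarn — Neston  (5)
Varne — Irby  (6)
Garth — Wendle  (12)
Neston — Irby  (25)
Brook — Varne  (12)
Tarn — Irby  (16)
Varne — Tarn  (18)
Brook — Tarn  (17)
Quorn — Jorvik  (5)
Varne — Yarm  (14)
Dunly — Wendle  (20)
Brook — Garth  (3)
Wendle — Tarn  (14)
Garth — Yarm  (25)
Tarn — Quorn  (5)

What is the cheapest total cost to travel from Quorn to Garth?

Enumerating some paths:
Quorn - Tarn - Brook - Garth: 5+17+3 = 25
Quorn - Tarn - Irby - Brook - Garth: 5+16+2+3 = 26
Cheapest is Quorn - Tarn - Brook - Garth at $25.

$25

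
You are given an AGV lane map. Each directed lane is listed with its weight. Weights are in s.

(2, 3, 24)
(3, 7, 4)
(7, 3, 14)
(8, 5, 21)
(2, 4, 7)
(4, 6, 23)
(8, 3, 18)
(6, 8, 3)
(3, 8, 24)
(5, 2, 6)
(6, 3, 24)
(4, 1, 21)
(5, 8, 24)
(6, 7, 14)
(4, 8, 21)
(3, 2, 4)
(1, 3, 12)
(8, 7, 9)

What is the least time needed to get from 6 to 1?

53 s

Enumerating some paths:
6 - 3 - 2 - 4 - 1: 24+4+7+21 = 56
6 - 8 - 7 - 3 - 2 - 4 - 1: 3+9+14+4+7+21 = 58
6 - 8 - 5 - 2 - 4 - 1: 3+21+6+7+21 = 58
6 - 8 - 3 - 2 - 4 - 1: 3+18+4+7+21 = 53
Cheapest is 6 - 8 - 3 - 2 - 4 - 1 at 53 s.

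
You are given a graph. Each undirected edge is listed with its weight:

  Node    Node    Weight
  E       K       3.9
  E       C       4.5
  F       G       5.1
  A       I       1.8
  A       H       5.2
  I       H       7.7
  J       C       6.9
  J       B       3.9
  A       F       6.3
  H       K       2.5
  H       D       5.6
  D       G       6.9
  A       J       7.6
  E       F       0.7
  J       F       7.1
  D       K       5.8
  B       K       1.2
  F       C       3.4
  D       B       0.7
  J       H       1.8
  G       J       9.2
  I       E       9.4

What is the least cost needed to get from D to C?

Enumerating some paths:
D–B–K–E–F–C: 0.7+1.2+3.9+0.7+3.4 = 9.9
D–B–K–E–C: 0.7+1.2+3.9+4.5 = 10.3
D–B–J–C: 0.7+3.9+6.9 = 11.5
D–B–K–H–J–C: 0.7+1.2+2.5+1.8+6.9 = 13.1
The minimum is 9.9 via D–B–K–E–F–C.

9.9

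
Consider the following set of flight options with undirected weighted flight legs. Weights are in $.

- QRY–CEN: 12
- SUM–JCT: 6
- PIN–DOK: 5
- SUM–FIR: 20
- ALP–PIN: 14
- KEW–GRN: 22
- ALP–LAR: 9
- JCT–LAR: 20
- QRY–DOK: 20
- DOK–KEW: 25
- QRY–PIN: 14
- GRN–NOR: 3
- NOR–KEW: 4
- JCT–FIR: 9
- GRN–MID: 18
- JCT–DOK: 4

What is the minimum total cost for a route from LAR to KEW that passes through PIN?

$53

Best LAR to PIN: LAR–ALP–PIN costing 23
Best PIN to KEW: PIN–DOK–KEW costing 30
Total via PIN: 23 + 30 = $53.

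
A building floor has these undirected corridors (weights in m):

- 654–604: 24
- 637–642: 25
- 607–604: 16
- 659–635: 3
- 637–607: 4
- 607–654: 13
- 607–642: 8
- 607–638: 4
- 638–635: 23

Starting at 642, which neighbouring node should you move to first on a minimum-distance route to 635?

607

Enumerating some paths:
642 - 637 - 607 - 638 - 635: 25+4+4+23 = 56
642 - 607 - 638 - 635: 8+4+23 = 35
Cheapest is 642 - 607 - 638 - 635 at 35 m.
So from 642 the first move is to 607.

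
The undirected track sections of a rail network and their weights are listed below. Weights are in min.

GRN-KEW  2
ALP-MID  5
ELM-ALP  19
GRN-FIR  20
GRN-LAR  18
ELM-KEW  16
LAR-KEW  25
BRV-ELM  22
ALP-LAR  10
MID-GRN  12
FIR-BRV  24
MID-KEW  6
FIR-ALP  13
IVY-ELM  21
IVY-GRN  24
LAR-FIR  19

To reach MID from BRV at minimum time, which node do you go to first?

FIR

Enumerating some paths:
BRV - ELM - KEW - MID: 22+16+6 = 44
BRV - ELM - ALP - MID: 22+19+5 = 46
BRV - FIR - GRN - KEW - MID: 24+20+2+6 = 52
BRV - FIR - ALP - MID: 24+13+5 = 42
The minimum is 42 min via BRV - FIR - ALP - MID.
So from BRV the first move is to FIR.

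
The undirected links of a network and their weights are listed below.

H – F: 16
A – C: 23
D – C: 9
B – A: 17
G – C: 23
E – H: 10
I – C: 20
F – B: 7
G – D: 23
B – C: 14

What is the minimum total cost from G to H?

Candidate routes:
G - D - C - B - F - H: 23+9+14+7+16 = 69
G - C - B - F - H: 23+14+7+16 = 60
G - C - A - B - F - H: 23+23+17+7+16 = 86
Cheapest is G - C - B - F - H at 60.

60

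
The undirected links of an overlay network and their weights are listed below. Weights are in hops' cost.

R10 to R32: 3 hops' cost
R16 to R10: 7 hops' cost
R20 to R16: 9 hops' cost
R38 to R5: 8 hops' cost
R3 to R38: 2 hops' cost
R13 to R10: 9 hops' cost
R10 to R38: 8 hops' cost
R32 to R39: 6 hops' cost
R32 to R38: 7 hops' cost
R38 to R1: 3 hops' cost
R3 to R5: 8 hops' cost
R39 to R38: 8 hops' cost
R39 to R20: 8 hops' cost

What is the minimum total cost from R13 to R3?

Enumerating some paths:
R13 → R10 → R38 → R3: 9+8+2 = 19
R13 → R10 → R32 → R39 → R38 → R3: 9+3+6+8+2 = 28
R13 → R10 → R38 → R5 → R3: 9+8+8+8 = 33
R13 → R10 → R32 → R38 → R3: 9+3+7+2 = 21
Cheapest is R13 → R10 → R38 → R3 at 19 hops' cost.

19 hops' cost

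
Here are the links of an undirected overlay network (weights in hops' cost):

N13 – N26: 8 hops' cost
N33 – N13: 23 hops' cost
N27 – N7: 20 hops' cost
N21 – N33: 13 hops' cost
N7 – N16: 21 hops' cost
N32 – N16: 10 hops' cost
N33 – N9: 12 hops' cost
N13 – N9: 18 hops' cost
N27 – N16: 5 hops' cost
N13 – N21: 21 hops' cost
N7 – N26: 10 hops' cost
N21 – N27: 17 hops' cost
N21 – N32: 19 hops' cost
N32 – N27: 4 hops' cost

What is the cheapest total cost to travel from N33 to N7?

41 hops' cost

Candidate routes:
N33 - N13 - N26 - N7: 23+8+10 = 41
N33 - N9 - N13 - N26 - N7: 12+18+8+10 = 48
Cheapest is N33 - N13 - N26 - N7 at 41 hops' cost.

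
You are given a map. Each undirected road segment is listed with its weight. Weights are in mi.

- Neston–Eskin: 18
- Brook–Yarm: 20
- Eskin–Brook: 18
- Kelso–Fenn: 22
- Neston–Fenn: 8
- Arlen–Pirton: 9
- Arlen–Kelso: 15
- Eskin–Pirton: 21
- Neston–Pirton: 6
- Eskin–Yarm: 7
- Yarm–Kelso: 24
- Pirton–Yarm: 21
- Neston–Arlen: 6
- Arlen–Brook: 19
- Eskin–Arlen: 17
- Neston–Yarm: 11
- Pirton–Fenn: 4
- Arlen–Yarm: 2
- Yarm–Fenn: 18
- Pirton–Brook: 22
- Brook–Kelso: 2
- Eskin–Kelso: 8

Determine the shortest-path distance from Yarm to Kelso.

15 mi

Settle nodes by increasing distance from Yarm:
Yarm: 0
Arlen: 2  (via Yarm)
Eskin: 7  (via Yarm)
Neston: 8  (via Arlen)
Pirton: 11  (via Arlen)
Fenn: 15  (via Pirton)
Kelso: 15  (via Eskin)
Shortest route: Yarm → Eskin → Kelso = 15 mi.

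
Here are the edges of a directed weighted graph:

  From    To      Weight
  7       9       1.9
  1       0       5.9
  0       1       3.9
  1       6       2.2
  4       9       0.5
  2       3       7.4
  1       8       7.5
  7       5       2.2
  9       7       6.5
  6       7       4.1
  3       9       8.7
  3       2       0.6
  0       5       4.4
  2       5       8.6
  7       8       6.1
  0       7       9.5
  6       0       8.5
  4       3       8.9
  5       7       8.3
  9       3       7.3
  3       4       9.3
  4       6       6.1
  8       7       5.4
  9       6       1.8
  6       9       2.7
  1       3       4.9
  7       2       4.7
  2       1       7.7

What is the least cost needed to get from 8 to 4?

23.9

Shortest distances from 8:
8: 0
7: 5.4  (via 8)
9: 7.3  (via 7)
5: 7.6  (via 7)
6: 9.1  (via 9)
2: 10.1  (via 7)
3: 14.6  (via 9)
0: 17.6  (via 6)
1: 17.8  (via 2)
4: 23.9  (via 3)
Shortest route: 8 → 7 → 9 → 3 → 4 = 23.9.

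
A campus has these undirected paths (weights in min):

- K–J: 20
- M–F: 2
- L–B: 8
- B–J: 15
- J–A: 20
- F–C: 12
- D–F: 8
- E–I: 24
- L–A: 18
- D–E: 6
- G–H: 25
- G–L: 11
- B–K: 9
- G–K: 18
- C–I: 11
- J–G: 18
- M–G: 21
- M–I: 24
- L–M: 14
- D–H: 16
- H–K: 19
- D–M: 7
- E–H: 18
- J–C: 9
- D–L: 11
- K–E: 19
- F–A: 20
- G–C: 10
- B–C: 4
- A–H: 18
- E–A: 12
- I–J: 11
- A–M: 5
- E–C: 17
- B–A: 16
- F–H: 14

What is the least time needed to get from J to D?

29 min

Settle nodes by increasing distance from J:
J: 0
C: 9  (via J)
I: 11  (via J)
B: 13  (via C)
G: 18  (via J)
A: 20  (via J)
K: 20  (via J)
F: 21  (via C)
L: 21  (via B)
M: 23  (via F)
E: 26  (via C)
D: 29  (via F)
Shortest route: J → C → F → D = 29 min.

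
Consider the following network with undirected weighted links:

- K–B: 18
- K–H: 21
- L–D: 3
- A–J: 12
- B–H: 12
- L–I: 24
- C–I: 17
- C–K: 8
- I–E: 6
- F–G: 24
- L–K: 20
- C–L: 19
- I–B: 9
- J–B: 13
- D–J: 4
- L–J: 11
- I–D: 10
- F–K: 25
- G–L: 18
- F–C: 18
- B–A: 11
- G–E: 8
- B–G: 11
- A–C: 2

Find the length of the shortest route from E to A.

Candidate routes:
E - I - B - A: 6+9+11 = 26
E - I - C - A: 6+17+2 = 25
Cheapest is E - I - C - A at 25.

25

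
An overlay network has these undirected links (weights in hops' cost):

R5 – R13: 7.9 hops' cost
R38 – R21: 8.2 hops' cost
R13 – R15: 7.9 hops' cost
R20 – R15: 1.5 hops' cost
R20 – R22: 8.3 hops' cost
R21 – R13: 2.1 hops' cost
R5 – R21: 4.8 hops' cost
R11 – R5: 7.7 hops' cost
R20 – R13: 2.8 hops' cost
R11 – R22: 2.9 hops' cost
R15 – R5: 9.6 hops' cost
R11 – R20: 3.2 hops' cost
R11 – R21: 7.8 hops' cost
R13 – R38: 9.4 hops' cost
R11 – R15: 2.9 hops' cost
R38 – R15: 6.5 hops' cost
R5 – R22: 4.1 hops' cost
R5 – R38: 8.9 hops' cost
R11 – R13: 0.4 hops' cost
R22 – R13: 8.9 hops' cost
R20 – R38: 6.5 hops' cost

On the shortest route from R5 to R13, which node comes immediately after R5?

Enumerating some paths:
R5 → R22 → R11 → R13: 4.1+2.9+0.4 = 7.4
R5 → R21 → R13: 4.8+2.1 = 6.9
The minimum is 6.9 hops' cost via R5 → R21 → R13.
So from R5 the first move is to R21.

R21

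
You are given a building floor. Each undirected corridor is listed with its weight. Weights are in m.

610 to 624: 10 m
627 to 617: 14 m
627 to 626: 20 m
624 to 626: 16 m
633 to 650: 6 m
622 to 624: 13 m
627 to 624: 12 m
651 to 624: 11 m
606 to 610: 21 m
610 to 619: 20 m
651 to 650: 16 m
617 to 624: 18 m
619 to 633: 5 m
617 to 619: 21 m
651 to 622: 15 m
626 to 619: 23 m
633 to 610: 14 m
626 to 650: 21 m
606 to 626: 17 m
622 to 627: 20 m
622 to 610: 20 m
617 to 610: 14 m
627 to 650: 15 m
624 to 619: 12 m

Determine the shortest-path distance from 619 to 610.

Settle nodes by increasing distance from 619:
619: 0
633: 5  (via 619)
650: 11  (via 633)
624: 12  (via 619)
610: 19  (via 633)
Shortest route: 619–633–610 = 19 m.

19 m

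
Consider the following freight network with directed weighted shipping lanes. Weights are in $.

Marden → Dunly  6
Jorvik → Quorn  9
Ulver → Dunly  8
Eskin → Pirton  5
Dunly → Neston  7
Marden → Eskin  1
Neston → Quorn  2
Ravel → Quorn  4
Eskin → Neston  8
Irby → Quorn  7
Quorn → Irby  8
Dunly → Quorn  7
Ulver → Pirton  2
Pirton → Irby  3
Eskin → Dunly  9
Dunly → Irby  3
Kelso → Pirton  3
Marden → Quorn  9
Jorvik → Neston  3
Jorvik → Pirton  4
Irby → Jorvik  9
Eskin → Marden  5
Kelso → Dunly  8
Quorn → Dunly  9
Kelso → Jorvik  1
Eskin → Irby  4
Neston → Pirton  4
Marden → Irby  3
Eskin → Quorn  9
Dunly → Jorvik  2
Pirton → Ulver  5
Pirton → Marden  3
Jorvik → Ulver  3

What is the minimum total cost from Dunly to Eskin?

$10

Compare a few routes:
Dunly–Jorvik–Pirton–Marden–Eskin: 2+4+3+1 = 10
Dunly–Jorvik–Ulver–Pirton–Marden–Eskin: 2+3+2+3+1 = 11
Dunly–Jorvik–Neston–Pirton–Marden–Eskin: 2+3+4+3+1 = 13
The minimum is $10 via Dunly–Jorvik–Pirton–Marden–Eskin.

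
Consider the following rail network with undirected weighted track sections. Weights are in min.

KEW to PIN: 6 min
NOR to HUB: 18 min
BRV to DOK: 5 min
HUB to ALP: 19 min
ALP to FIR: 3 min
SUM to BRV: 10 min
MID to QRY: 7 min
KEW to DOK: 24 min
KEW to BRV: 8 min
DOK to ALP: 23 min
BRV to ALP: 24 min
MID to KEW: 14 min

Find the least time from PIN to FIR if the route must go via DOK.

45 min

Best PIN to DOK: PIN → KEW → BRV → DOK costing 19
Shortest DOK→FIR: DOK → ALP → FIR = 26
Total via DOK: 19 + 26 = 45 min.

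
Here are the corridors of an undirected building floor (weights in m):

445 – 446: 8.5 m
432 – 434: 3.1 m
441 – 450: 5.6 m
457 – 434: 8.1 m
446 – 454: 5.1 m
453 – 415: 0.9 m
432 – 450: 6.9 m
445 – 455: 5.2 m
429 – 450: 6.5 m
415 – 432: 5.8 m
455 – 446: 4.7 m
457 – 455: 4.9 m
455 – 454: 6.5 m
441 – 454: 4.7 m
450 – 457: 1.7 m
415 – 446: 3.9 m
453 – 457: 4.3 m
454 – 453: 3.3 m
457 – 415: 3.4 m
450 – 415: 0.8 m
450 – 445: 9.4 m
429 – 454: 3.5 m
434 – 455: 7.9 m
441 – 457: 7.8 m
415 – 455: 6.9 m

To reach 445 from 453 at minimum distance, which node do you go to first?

Compare a few routes:
453 → 415 → 455 → 445: 0.9+6.9+5.2 = 13
453 → 415 → 450 → 445: 0.9+0.8+9.4 = 11.1
The minimum is 11.1 m via 453 → 415 → 450 → 445.
So from 453 the first move is to 415.

415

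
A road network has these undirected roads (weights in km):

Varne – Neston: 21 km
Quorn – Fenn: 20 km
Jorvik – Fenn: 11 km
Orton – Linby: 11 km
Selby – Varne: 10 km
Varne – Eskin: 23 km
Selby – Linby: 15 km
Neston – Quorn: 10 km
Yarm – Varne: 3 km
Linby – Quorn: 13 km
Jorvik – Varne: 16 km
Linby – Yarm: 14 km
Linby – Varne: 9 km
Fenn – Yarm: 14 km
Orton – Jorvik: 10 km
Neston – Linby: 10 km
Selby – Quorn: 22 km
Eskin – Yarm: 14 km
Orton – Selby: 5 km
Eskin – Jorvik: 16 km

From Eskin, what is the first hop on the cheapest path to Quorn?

Yarm

Candidate routes:
Eskin - Yarm - Linby - Quorn: 14+14+13 = 41
Eskin - Varne - Linby - Quorn: 23+9+13 = 45
Eskin - Yarm - Varne - Linby - Quorn: 14+3+9+13 = 39
Eskin - Yarm - Varne - Linby - Neston - Quorn: 14+3+9+10+10 = 46
The minimum is 39 km via Eskin - Yarm - Varne - Linby - Quorn.
So from Eskin the first move is to Yarm.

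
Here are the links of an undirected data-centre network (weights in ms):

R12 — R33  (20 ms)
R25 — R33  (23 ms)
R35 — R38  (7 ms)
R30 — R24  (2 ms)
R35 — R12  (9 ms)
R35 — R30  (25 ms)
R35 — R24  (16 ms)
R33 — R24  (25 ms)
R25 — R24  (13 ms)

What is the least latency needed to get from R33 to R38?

36 ms

Compare a few routes:
R33–R24–R30–R35–R38: 25+2+25+7 = 59
R33–R12–R35–R38: 20+9+7 = 36
R33–R25–R24–R35–R38: 23+13+16+7 = 59
R33–R24–R35–R38: 25+16+7 = 48
The minimum is 36 ms via R33–R12–R35–R38.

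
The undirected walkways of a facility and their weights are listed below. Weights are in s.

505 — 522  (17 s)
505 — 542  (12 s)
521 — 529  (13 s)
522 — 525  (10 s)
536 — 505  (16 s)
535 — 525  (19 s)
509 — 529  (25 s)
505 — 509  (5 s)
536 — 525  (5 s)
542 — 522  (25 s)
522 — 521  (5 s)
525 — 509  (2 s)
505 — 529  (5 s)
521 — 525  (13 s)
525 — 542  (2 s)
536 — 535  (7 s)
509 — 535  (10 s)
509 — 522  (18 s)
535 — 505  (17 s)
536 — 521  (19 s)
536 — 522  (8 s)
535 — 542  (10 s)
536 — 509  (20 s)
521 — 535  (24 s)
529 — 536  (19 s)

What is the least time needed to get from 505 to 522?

Settle nodes by increasing distance from 505:
505: 0
529: 5  (via 505)
509: 5  (via 505)
525: 7  (via 509)
542: 9  (via 525)
536: 12  (via 525)
535: 15  (via 509)
522: 17  (via 505)
Shortest route: 505–522 = 17 s.

17 s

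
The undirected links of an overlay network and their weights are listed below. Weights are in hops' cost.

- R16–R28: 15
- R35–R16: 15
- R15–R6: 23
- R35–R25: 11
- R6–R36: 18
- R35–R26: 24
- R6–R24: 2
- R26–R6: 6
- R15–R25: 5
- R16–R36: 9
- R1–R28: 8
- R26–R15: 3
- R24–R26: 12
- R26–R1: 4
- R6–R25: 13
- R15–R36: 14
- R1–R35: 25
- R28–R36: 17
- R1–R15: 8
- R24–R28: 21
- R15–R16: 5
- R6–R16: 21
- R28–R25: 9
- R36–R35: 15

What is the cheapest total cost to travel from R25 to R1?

12 hops' cost

Enumerating some paths:
R25–R15–R26–R1: 5+3+4 = 12
R25–R15–R1: 5+8 = 13
Cheapest is R25–R15–R26–R1 at 12 hops' cost.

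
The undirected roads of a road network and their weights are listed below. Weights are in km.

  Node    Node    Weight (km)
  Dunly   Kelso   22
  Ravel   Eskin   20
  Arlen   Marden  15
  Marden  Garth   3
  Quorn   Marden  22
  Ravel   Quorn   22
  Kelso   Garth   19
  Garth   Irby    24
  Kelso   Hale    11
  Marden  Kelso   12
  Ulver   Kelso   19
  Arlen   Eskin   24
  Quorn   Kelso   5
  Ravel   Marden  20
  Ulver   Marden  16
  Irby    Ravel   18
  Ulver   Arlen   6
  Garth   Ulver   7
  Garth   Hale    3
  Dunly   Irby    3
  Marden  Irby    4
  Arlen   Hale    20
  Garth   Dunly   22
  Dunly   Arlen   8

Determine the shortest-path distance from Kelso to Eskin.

Running Dijkstra from Kelso:
Kelso: 0
Quorn: 5  (via Kelso)
Hale: 11  (via Kelso)
Marden: 12  (via Kelso)
Garth: 14  (via Hale)
Irby: 16  (via Marden)
Dunly: 19  (via Irby)
Ulver: 19  (via Kelso)
Arlen: 25  (via Ulver)
Ravel: 27  (via Quorn)
Eskin: 47  (via Ravel)
Shortest route: Kelso → Quorn → Ravel → Eskin = 47 km.

47 km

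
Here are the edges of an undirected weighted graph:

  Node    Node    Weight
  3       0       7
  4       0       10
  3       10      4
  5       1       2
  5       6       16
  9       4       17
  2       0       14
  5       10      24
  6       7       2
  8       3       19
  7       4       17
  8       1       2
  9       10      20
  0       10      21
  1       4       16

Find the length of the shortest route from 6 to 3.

Compare a few routes:
6–7–4–0–3: 2+17+10+7 = 36
6–5–1–8–3: 16+2+2+19 = 39
6–5–10–3: 16+24+4 = 44
The minimum is 36 via 6–7–4–0–3.

36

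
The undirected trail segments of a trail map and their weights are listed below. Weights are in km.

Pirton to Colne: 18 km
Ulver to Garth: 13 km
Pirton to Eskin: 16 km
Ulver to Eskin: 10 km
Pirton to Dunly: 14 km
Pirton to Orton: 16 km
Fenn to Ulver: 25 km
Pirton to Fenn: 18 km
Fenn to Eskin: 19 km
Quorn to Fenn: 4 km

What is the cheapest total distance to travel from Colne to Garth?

57 km

Running Dijkstra from Colne:
Colne: 0
Pirton: 18  (via Colne)
Dunly: 32  (via Pirton)
Eskin: 34  (via Pirton)
Orton: 34  (via Pirton)
Fenn: 36  (via Pirton)
Quorn: 40  (via Fenn)
Ulver: 44  (via Eskin)
Garth: 57  (via Ulver)
Shortest route: Colne → Pirton → Eskin → Ulver → Garth = 57 km.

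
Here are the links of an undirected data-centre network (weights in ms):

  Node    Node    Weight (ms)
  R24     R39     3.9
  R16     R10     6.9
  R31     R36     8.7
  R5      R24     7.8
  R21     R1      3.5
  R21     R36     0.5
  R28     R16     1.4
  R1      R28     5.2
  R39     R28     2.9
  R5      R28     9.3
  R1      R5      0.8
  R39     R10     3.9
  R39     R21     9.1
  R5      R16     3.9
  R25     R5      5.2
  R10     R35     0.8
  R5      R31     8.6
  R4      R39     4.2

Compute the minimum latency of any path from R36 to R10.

13.5 ms

Shortest distances from R36:
R36: 0
R21: 0.5  (via R36)
R1: 4  (via R21)
R5: 4.8  (via R1)
R16: 8.7  (via R5)
R31: 8.7  (via R36)
R28: 9.2  (via R1)
R39: 9.6  (via R21)
R25: 10  (via R5)
R24: 12.6  (via R5)
R10: 13.5  (via R39)
Shortest route: R36 → R21 → R39 → R10 = 13.5 ms.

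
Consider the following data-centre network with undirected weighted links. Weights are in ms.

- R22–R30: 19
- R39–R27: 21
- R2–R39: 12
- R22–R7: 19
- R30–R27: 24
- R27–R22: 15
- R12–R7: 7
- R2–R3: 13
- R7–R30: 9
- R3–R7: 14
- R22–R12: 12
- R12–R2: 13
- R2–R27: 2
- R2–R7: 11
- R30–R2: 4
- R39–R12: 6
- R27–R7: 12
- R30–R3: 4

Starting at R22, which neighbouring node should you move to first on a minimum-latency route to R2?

R27

Candidate routes:
R22–R30–R2: 19+4 = 23
R22–R27–R2: 15+2 = 17
The minimum is 17 ms via R22–R27–R2.
So from R22 the first move is to R27.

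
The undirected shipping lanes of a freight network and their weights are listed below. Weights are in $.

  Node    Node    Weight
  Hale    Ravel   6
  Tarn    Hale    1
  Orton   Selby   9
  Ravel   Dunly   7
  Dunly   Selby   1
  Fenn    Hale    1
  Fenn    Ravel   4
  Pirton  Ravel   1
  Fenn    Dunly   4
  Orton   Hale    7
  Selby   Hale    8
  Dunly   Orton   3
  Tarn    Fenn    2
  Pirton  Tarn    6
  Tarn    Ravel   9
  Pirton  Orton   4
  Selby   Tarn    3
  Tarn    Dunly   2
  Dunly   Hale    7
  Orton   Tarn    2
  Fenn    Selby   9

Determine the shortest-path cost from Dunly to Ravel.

Compare a few routes:
Dunly–Ravel: 7 = 7
Dunly–Tarn–Hale–Fenn–Ravel: 2+1+1+4 = 8
Dunly–Orton–Pirton–Ravel: 3+4+1 = 8
Dunly–Tarn–Fenn–Ravel: 2+2+4 = 8
The minimum is $7 via Dunly–Ravel.

$7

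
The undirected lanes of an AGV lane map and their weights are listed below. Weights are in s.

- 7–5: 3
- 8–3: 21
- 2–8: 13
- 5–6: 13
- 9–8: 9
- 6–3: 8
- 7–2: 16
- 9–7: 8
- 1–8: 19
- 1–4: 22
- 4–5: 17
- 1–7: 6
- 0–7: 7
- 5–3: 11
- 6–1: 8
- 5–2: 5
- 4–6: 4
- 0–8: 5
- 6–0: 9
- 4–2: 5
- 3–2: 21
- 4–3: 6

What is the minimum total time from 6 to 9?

22 s

Enumerating some paths:
6 → 0 → 8 → 9: 9+5+9 = 23
6 → 1 → 7 → 9: 8+6+8 = 22
Cheapest is 6 → 1 → 7 → 9 at 22 s.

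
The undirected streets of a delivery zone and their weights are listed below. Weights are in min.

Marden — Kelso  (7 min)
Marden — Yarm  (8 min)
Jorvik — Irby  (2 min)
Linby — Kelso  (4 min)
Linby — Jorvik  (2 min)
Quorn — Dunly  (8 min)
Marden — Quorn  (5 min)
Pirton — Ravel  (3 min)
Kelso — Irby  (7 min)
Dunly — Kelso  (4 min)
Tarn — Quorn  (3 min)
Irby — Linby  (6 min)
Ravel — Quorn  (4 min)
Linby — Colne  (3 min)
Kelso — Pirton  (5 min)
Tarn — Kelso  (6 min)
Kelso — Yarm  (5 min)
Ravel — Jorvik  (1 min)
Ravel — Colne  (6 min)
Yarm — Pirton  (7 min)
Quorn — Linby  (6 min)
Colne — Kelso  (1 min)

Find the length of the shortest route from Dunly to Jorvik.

10 min

Enumerating some paths:
Dunly - Quorn - Ravel - Jorvik: 8+4+1 = 13
Dunly - Kelso - Colne - Ravel - Jorvik: 4+1+6+1 = 12
Dunly - Kelso - Linby - Jorvik: 4+4+2 = 10
Cheapest is Dunly - Kelso - Linby - Jorvik at 10 min.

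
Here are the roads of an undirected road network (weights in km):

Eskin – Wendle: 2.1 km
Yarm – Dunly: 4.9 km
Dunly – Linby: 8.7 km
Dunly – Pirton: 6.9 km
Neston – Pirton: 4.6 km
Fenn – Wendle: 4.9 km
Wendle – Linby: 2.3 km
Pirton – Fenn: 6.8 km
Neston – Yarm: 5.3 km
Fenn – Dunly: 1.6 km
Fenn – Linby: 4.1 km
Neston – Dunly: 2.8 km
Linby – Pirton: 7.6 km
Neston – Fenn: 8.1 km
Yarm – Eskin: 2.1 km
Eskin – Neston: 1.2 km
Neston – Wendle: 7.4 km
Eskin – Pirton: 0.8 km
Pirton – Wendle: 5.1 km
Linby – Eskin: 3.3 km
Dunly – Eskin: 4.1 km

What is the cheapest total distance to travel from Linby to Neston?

Enumerating some paths:
Linby - Wendle - Eskin - Neston: 2.3+2.1+1.2 = 5.6
Linby - Eskin - Neston: 3.3+1.2 = 4.5
Linby - Fenn - Dunly - Neston: 4.1+1.6+2.8 = 8.5
Cheapest is Linby - Eskin - Neston at 4.5 km.

4.5 km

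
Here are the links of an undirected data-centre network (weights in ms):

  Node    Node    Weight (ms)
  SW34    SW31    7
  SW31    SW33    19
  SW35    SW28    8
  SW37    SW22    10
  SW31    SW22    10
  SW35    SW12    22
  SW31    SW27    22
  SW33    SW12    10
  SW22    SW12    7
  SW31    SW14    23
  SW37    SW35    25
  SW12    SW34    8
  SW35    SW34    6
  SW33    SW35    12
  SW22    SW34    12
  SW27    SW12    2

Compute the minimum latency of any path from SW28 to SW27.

Running Dijkstra from SW28:
SW28: 0
SW35: 8  (via SW28)
SW34: 14  (via SW35)
SW33: 20  (via SW35)
SW31: 21  (via SW34)
SW12: 22  (via SW34)
SW27: 24  (via SW12)
Shortest route: SW28 → SW35 → SW34 → SW12 → SW27 = 24 ms.

24 ms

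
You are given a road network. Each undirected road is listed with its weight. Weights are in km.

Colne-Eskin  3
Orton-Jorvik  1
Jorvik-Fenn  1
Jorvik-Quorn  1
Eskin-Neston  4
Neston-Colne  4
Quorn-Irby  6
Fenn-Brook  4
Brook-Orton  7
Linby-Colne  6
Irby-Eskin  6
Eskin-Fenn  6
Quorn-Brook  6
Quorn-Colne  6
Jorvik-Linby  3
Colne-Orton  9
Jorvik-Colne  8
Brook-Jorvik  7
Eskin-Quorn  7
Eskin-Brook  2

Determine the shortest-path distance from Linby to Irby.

Shortest distances from Linby:
Linby: 0
Jorvik: 3  (via Linby)
Fenn: 4  (via Jorvik)
Quorn: 4  (via Jorvik)
Orton: 4  (via Jorvik)
Colne: 6  (via Linby)
Brook: 8  (via Fenn)
Eskin: 9  (via Colne)
Neston: 10  (via Colne)
Irby: 10  (via Quorn)
Shortest route: Linby → Jorvik → Quorn → Irby = 10 km.

10 km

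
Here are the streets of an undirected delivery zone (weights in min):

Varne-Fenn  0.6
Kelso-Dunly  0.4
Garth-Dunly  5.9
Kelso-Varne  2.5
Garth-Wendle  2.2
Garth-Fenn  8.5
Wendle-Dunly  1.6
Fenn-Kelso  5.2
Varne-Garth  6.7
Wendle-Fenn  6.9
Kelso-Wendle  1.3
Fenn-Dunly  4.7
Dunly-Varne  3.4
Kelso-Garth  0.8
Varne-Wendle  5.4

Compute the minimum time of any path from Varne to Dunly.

Shortest distances from Varne:
Varne: 0
Fenn: 0.6  (via Varne)
Kelso: 2.5  (via Varne)
Dunly: 2.9  (via Kelso)
Shortest route: Varne → Kelso → Dunly = 2.9 min.

2.9 min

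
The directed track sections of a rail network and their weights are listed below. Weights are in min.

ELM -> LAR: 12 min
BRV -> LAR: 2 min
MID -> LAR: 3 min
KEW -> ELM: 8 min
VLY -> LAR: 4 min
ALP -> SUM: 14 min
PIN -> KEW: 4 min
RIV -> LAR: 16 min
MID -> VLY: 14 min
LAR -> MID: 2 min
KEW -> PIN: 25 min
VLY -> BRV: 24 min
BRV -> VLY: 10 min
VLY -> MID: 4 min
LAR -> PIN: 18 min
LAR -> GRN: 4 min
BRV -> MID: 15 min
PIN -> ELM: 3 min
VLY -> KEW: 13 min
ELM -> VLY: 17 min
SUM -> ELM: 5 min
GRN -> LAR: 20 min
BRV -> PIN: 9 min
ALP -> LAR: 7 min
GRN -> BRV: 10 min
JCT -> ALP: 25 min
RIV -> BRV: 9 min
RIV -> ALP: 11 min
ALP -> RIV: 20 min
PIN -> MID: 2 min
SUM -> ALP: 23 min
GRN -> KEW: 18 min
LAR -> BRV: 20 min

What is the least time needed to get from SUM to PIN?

35 min

Candidate routes:
SUM–ELM–LAR–GRN–BRV–PIN: 5+12+4+10+9 = 40
SUM–ELM–LAR–BRV–PIN: 5+12+20+9 = 46
SUM–ELM–LAR–PIN: 5+12+18 = 35
SUM–ELM–VLY–LAR–PIN: 5+17+4+18 = 44
Cheapest is SUM–ELM–LAR–PIN at 35 min.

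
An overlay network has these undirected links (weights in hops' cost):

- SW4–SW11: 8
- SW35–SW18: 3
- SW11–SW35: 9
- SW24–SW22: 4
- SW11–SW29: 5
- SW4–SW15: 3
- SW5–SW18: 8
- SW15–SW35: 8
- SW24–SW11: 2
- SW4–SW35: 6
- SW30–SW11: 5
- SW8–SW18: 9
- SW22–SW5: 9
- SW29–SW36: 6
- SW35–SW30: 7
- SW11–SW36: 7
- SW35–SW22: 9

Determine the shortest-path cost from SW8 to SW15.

20 hops' cost

Settle nodes by increasing distance from SW8:
SW8: 0
SW18: 9  (via SW8)
SW35: 12  (via SW18)
SW5: 17  (via SW18)
SW4: 18  (via SW35)
SW30: 19  (via SW35)
SW15: 20  (via SW35)
Shortest route: SW8 → SW18 → SW35 → SW15 = 20 hops' cost.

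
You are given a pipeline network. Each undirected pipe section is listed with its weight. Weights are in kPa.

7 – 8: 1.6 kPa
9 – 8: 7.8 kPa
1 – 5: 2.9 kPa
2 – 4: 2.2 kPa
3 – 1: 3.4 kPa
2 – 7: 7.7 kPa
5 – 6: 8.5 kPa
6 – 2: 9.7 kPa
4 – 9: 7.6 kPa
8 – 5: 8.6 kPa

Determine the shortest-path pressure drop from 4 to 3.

26.4 kPa

Shortest distances from 4:
4: 0
2: 2.2  (via 4)
9: 7.6  (via 4)
7: 9.9  (via 2)
8: 11.5  (via 7)
6: 11.9  (via 2)
5: 20.1  (via 8)
1: 23  (via 5)
3: 26.4  (via 1)
Shortest route: 4 → 2 → 7 → 8 → 5 → 1 → 3 = 26.4 kPa.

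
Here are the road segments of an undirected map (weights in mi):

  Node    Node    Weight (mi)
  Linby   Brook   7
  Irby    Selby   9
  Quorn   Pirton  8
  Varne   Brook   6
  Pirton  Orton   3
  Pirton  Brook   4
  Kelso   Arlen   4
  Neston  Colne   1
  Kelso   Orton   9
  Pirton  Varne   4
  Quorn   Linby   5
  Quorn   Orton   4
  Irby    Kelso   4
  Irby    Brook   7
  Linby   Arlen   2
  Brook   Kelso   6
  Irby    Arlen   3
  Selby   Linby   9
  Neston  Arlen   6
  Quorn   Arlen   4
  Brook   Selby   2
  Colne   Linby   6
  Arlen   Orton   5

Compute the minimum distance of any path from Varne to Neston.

18 mi

Running Dijkstra from Varne:
Varne: 0
Pirton: 4  (via Varne)
Brook: 6  (via Varne)
Orton: 7  (via Pirton)
Selby: 8  (via Brook)
Quorn: 11  (via Orton)
Arlen: 12  (via Orton)
Kelso: 12  (via Brook)
Irby: 13  (via Brook)
Linby: 13  (via Brook)
Neston: 18  (via Arlen)
Shortest route: Varne → Pirton → Orton → Arlen → Neston = 18 mi.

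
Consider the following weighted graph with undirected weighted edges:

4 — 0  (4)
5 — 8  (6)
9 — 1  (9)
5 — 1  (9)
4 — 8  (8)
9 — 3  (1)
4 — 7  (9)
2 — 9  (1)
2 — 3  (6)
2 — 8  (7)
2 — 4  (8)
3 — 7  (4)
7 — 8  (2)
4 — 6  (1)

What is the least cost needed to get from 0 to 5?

Enumerating some paths:
0–4–8–5: 4+8+6 = 18
0–4–7–8–5: 4+9+2+6 = 21
Cheapest is 0–4–8–5 at 18.

18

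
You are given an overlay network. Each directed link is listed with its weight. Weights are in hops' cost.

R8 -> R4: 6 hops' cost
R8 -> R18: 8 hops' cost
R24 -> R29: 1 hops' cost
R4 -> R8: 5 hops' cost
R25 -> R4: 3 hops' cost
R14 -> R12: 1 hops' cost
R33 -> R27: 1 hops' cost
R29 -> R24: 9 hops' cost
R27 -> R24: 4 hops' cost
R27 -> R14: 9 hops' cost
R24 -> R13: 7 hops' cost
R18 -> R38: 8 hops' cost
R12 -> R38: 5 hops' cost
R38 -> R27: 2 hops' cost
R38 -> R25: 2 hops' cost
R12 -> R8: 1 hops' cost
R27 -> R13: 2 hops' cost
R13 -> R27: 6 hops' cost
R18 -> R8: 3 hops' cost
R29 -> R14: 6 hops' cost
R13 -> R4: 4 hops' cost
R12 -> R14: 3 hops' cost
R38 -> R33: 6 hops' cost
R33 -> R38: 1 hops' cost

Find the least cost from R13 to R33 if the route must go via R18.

Best R13 to R18: R13–R4–R8–R18 costing 17
Best R18 to R33: R18–R38–R33 costing 14
Total via R18: 17 + 14 = 31 hops' cost.

31 hops' cost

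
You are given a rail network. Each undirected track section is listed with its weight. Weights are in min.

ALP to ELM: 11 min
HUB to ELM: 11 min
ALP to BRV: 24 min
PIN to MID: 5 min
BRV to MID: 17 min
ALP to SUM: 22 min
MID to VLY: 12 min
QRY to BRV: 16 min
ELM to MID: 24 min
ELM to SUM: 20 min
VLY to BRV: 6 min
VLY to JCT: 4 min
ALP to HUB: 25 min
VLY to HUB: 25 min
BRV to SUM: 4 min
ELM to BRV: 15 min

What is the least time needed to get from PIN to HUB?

40 min

Shortest distances from PIN:
PIN: 0
MID: 5  (via PIN)
VLY: 17  (via MID)
JCT: 21  (via VLY)
BRV: 22  (via MID)
SUM: 26  (via BRV)
ELM: 29  (via MID)
QRY: 38  (via BRV)
HUB: 40  (via ELM)
Shortest route: PIN → MID → ELM → HUB = 40 min.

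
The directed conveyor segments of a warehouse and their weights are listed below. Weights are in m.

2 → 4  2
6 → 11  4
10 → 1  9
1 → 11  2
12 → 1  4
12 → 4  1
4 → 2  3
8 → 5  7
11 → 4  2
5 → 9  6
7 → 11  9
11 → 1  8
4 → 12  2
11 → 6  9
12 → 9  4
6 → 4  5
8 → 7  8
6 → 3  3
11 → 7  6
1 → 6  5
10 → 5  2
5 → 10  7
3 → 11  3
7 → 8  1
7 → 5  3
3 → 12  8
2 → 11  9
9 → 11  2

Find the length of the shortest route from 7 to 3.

Compare a few routes:
7 → 11 → 6 → 3: 9+9+3 = 21
7 → 5 → 9 → 11 → 6 → 3: 3+6+2+9+3 = 23
The minimum is 21 m via 7 → 11 → 6 → 3.

21 m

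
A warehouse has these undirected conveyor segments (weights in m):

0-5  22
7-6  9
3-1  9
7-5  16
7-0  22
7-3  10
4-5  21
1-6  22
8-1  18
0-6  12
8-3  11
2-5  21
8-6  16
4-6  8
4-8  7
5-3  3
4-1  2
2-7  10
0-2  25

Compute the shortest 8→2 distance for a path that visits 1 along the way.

Best 8 to 1: 8 → 4 → 1 costing 9
Best 1 to 2: 1 → 3 → 7 → 2 costing 29
Total via 1: 9 + 29 = 38 m.

38 m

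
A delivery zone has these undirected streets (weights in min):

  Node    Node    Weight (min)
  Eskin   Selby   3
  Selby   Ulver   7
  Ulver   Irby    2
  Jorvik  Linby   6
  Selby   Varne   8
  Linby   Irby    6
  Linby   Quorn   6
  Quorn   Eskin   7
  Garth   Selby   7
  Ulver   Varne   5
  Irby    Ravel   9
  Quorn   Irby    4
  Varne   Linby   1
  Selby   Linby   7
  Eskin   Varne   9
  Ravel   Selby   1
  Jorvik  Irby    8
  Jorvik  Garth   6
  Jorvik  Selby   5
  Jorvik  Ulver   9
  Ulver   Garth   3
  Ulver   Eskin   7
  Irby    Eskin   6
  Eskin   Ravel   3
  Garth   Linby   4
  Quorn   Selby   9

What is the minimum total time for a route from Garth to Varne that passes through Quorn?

Shortest Garth→Quorn: Garth → Ulver → Irby → Quorn = 9
Best Quorn to Varne: Quorn → Linby → Varne costing 7
Total via Quorn: 9 + 7 = 16 min.

16 min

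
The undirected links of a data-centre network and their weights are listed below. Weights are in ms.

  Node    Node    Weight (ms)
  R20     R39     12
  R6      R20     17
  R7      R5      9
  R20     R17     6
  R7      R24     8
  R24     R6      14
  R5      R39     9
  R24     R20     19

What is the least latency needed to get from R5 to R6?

31 ms

Compare a few routes:
R5 - R39 - R20 - R6: 9+12+17 = 38
R5 - R7 - R24 - R6: 9+8+14 = 31
Cheapest is R5 - R7 - R24 - R6 at 31 ms.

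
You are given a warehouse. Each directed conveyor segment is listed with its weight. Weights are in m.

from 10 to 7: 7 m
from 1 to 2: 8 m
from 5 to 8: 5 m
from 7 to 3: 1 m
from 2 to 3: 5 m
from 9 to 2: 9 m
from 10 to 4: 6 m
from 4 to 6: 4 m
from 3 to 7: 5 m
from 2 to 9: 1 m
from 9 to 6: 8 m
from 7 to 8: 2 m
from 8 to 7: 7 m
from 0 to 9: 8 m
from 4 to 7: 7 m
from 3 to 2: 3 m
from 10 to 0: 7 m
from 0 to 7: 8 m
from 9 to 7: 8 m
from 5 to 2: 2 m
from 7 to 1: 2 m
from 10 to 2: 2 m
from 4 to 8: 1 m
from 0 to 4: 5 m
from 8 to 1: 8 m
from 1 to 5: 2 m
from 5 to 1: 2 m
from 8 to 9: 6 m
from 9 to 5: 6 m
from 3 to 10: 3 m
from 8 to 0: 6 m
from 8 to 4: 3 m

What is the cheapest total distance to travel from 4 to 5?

11 m

Shortest distances from 4:
4: 0
8: 1  (via 4)
6: 4  (via 4)
0: 7  (via 8)
7: 7  (via 4)
9: 7  (via 8)
3: 8  (via 7)
1: 9  (via 8)
2: 11  (via 3)
5: 11  (via 1)
Shortest route: 4–8–1–5 = 11 m.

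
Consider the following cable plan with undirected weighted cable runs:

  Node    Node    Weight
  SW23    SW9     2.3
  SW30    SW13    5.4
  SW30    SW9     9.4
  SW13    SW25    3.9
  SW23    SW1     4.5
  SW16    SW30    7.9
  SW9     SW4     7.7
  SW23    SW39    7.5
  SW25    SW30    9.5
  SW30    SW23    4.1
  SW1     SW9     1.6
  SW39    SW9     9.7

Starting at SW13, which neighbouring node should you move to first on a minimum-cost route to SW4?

Candidate routes:
SW13 → SW30 → SW23 → SW1 → SW9 → SW4: 5.4+4.1+4.5+1.6+7.7 = 23.3
SW13 → SW30 → SW23 → SW9 → SW4: 5.4+4.1+2.3+7.7 = 19.5
SW13 → SW30 → SW9 → SW4: 5.4+9.4+7.7 = 22.5
Cheapest is SW13 → SW30 → SW23 → SW9 → SW4 at 19.5.
So from SW13 the first move is to SW30.

SW30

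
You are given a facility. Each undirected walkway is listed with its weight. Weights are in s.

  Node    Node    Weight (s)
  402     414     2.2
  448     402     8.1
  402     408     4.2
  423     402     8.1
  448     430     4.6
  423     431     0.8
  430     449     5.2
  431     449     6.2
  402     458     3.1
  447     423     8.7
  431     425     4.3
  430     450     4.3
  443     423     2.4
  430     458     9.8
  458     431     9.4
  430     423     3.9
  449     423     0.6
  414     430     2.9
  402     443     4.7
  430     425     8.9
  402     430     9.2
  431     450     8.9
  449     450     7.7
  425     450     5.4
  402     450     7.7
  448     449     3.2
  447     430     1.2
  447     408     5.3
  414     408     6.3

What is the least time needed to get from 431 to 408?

Settle nodes by increasing distance from 431:
431: 0
423: 0.8  (via 431)
449: 1.4  (via 423)
443: 3.2  (via 423)
425: 4.3  (via 431)
448: 4.6  (via 449)
430: 4.7  (via 423)
447: 5.9  (via 430)
414: 7.6  (via 430)
402: 7.9  (via 443)
450: 8.9  (via 431)
458: 9.4  (via 431)
408: 11.2  (via 447)
Shortest route: 431–423–430–447–408 = 11.2 s.

11.2 s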